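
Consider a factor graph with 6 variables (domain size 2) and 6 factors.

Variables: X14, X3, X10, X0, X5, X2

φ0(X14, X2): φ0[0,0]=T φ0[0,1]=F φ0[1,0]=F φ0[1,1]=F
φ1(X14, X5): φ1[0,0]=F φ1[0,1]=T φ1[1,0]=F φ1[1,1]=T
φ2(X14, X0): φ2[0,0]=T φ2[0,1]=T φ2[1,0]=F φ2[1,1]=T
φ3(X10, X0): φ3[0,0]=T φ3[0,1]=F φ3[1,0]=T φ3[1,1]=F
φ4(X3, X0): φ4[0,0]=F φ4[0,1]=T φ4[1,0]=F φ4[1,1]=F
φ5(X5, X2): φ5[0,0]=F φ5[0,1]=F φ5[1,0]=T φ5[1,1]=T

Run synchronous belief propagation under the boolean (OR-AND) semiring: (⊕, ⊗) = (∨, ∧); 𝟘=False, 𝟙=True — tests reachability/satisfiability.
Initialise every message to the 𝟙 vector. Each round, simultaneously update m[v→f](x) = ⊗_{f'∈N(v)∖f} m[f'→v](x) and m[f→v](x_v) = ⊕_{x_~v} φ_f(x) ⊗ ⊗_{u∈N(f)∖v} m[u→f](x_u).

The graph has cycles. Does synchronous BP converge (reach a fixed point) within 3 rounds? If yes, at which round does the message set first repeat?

NOT CONVERGED within 3 rounds

init: all messages = 𝟙 over 2 values
r1 m[φ0→X14] = [T, F]
r1 m[φ0→X2] = [T, F]
r1 m[φ1→X14] = [T, T]
r1 m[φ1→X5] = [F, T]
r1 m[φ2→X14] = [T, T]
r1 m[φ2→X0] = [T, T]
r1 m[φ3→X10] = [T, T]
r1 m[φ3→X0] = [T, F]
r1 m[φ4→X3] = [T, F]
r1 m[φ4→X0] = [F, T]
r1 m[φ5→X5] = [F, T]
r1 m[φ5→X2] = [T, T]
r1 m[X14→φ0] = [T, T]
r1 m[X14→φ1] = [T, T]
r1 m[X14→φ2] = [T, T]
r1 m[X3→φ4] = [T, T]
r1 m[X10→φ3] = [T, T]
r1 m[X0→φ2] = [T, T]
r1 m[X0→φ3] = [T, T]
r1 m[X0→φ4] = [T, T]
r1 m[X5→φ1] = [T, T]
r1 m[X5→φ5] = [T, T]
r1 m[X2→φ0] = [T, T]
r1 m[X2→φ5] = [T, T]
r2 m[φ0→X14] = [T, F]
r2 m[φ0→X2] = [T, F]
r2 m[φ1→X14] = [T, T]
r2 m[φ1→X5] = [F, T]
r2 m[φ2→X14] = [T, T]
r2 m[φ2→X0] = [T, T]
r2 m[φ3→X10] = [T, T]
r2 m[φ3→X0] = [T, F]
r2 m[φ4→X3] = [T, F]
r2 m[φ4→X0] = [F, T]
r2 m[φ5→X5] = [F, T]
r2 m[φ5→X2] = [T, T]
r2 m[X14→φ0] = [T, T]
r2 m[X14→φ1] = [T, F]
r2 m[X14→φ2] = [T, F]
r2 m[X3→φ4] = [T, T]
r2 m[X10→φ3] = [T, T]
r2 m[X0→φ2] = [F, F]
r2 m[X0→φ3] = [F, T]
r2 m[X0→φ4] = [T, F]
r2 m[X5→φ1] = [F, T]
r2 m[X5→φ5] = [F, T]
r2 m[X2→φ0] = [T, T]
r2 m[X2→φ5] = [T, F]
r3 m[φ0→X14] = [T, F]
r3 m[φ0→X2] = [T, F]
r3 m[φ1→X14] = [T, T]
r3 m[φ1→X5] = [F, T]
r3 m[φ2→X14] = [F, F]
r3 m[φ2→X0] = [T, T]
r3 m[φ3→X10] = [F, F]
r3 m[φ3→X0] = [T, F]
r3 m[φ4→X3] = [F, F]
r3 m[φ4→X0] = [F, T]
r3 m[φ5→X5] = [F, T]
r3 m[φ5→X2] = [T, T]
r3 m[X14→φ0] = [T, T]
r3 m[X14→φ1] = [T, F]
r3 m[X14→φ2] = [T, F]
r3 m[X3→φ4] = [T, T]
r3 m[X10→φ3] = [T, T]
r3 m[X0→φ2] = [F, F]
r3 m[X0→φ3] = [F, T]
r3 m[X0→φ4] = [T, F]
r3 m[X5→φ1] = [F, T]
r3 m[X5→φ5] = [F, T]
r3 m[X2→φ0] = [T, T]
r3 m[X2→φ5] = [T, F]
no fixed point within 3 rounds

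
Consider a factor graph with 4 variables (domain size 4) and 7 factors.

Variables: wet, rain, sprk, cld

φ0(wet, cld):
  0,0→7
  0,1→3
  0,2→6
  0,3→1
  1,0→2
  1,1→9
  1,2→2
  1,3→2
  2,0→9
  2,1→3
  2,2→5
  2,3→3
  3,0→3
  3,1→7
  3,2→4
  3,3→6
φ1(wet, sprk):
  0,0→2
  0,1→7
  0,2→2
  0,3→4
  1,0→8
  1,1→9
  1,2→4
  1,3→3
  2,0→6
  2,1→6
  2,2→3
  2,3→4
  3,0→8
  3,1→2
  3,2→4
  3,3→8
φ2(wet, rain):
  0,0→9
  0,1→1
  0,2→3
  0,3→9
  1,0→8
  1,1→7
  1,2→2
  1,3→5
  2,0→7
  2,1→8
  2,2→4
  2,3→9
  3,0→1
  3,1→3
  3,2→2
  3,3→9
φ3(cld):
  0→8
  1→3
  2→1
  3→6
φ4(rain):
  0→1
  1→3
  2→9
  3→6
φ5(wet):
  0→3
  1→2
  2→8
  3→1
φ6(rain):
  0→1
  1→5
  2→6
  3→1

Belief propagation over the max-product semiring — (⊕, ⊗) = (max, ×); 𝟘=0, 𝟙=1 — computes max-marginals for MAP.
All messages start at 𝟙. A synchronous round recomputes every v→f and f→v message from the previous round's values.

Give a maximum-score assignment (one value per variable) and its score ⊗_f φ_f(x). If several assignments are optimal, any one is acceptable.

init: all messages = 𝟙 over 4 values
r1 m[φ0→wet] = [7, 9, 9, 7]
r1 m[φ0→cld] = [9, 9, 6, 6]
r1 m[φ1→wet] = [7, 9, 6, 8]
r1 m[φ1→sprk] = [8, 9, 4, 8]
r1 m[φ2→wet] = [9, 8, 9, 9]
r1 m[φ2→rain] = [9, 8, 4, 9]
r1 m[φ3→cld] = [8, 3, 1, 6]
r1 m[φ4→rain] = [1, 3, 9, 6]
r1 m[φ5→wet] = [3, 2, 8, 1]
r1 m[φ6→rain] = [1, 5, 6, 1]
r1 m[wet→φ0] = [1, 1, 1, 1]
r1 m[wet→φ1] = [1, 1, 1, 1]
r1 m[wet→φ2] = [1, 1, 1, 1]
r1 m[wet→φ5] = [1, 1, 1, 1]
r1 m[rain→φ2] = [1, 1, 1, 1]
r1 m[rain→φ4] = [1, 1, 1, 1]
r1 m[rain→φ6] = [1, 1, 1, 1]
r1 m[sprk→φ1] = [1, 1, 1, 1]
r1 m[cld→φ0] = [1, 1, 1, 1]
r1 m[cld→φ3] = [1, 1, 1, 1]
r2 m[φ0→wet] = [7, 9, 9, 7]
r2 m[φ0→cld] = [9, 9, 6, 6]
r2 m[φ1→wet] = [7, 9, 6, 8]
r2 m[φ1→sprk] = [8, 9, 4, 8]
r2 m[φ2→wet] = [9, 8, 9, 9]
r2 m[φ2→rain] = [9, 8, 4, 9]
r2 m[φ3→cld] = [8, 3, 1, 6]
r2 m[φ4→rain] = [1, 3, 9, 6]
r2 m[φ5→wet] = [3, 2, 8, 1]
r2 m[φ6→rain] = [1, 5, 6, 1]
r2 m[wet→φ0] = [189, 144, 432, 72]
r2 m[wet→φ1] = [189, 144, 648, 63]
r2 m[wet→φ2] = [147, 162, 432, 56]
r2 m[wet→φ5] = [441, 648, 486, 504]
r2 m[rain→φ2] = [1, 15, 54, 6]
r2 m[rain→φ4] = [9, 40, 24, 9]
r2 m[rain→φ6] = [9, 24, 36, 54]
r2 m[sprk→φ1] = [1, 1, 1, 1]
r2 m[cld→φ0] = [8, 3, 1, 6]
r2 m[cld→φ3] = [9, 9, 6, 6]
r3 m[φ0→wet] = [56, 27, 72, 36]
r3 m[φ0→cld] = [3888, 1296, 2160, 1296]
r3 m[φ1→wet] = [7, 9, 6, 8]
r3 m[φ1→sprk] = [3888, 3888, 1944, 2592]
r3 m[φ2→wet] = [162, 108, 216, 108]
r3 m[φ2→rain] = [3024, 3456, 1728, 3888]
r3 m[φ3→cld] = [8, 3, 1, 6]
r3 m[φ4→rain] = [1, 3, 9, 6]
r3 m[φ5→wet] = [3, 2, 8, 1]
r3 m[φ6→rain] = [1, 5, 6, 1]
r3 m[wet→φ0] = [189, 144, 432, 72]
r3 m[wet→φ1] = [189, 144, 648, 63]
r3 m[wet→φ2] = [147, 162, 432, 56]
r3 m[wet→φ5] = [441, 648, 486, 504]
r3 m[rain→φ2] = [1, 15, 54, 6]
r3 m[rain→φ4] = [9, 40, 24, 9]
r3 m[rain→φ6] = [9, 24, 36, 54]
r3 m[sprk→φ1] = [1, 1, 1, 1]
r3 m[cld→φ0] = [8, 3, 1, 6]
r3 m[cld→φ3] = [9, 9, 6, 6]
r4 m[φ0→wet] = [56, 27, 72, 36]
r4 m[φ0→cld] = [3888, 1296, 2160, 1296]
r4 m[φ1→wet] = [7, 9, 6, 8]
r4 m[φ1→sprk] = [3888, 3888, 1944, 2592]
r4 m[φ2→wet] = [162, 108, 216, 108]
r4 m[φ2→rain] = [3024, 3456, 1728, 3888]
r4 m[φ3→cld] = [8, 3, 1, 6]
r4 m[φ4→rain] = [1, 3, 9, 6]
r4 m[φ5→wet] = [3, 2, 8, 1]
r4 m[φ6→rain] = [1, 5, 6, 1]
r4 m[wet→φ0] = [3402, 1944, 10368, 864]
r4 m[wet→φ1] = [27216, 5832, 124416, 3888]
r4 m[wet→φ2] = [1176, 486, 3456, 288]
r4 m[wet→φ5] = [63504, 26244, 93312, 31104]
r4 m[rain→φ2] = [1, 15, 54, 6]
r4 m[rain→φ4] = [3024, 17280, 10368, 3888]
r4 m[rain→φ6] = [3024, 10368, 15552, 23328]
r4 m[sprk→φ1] = [1, 1, 1, 1]
r4 m[cld→φ0] = [8, 3, 1, 6]
r4 m[cld→φ3] = [3888, 1296, 2160, 1296]
r5 m[φ0→wet] = [56, 27, 72, 36]
r5 m[φ0→cld] = [93312, 31104, 51840, 31104]
r5 m[φ1→wet] = [7, 9, 6, 8]
r5 m[φ1→sprk] = [746496, 746496, 373248, 497664]
r5 m[φ2→wet] = [162, 108, 216, 108]
r5 m[φ2→rain] = [24192, 27648, 13824, 31104]
r5 m[φ3→cld] = [8, 3, 1, 6]
r5 m[φ4→rain] = [1, 3, 9, 6]
r5 m[φ5→wet] = [3, 2, 8, 1]
r5 m[φ6→rain] = [1, 5, 6, 1]
r5 m[wet→φ0] = [3402, 1944, 10368, 864]
r5 m[wet→φ1] = [27216, 5832, 124416, 3888]
r5 m[wet→φ2] = [1176, 486, 3456, 288]
r5 m[wet→φ5] = [63504, 26244, 93312, 31104]
r5 m[rain→φ2] = [1, 15, 54, 6]
r5 m[rain→φ4] = [3024, 17280, 10368, 3888]
r5 m[rain→φ6] = [3024, 10368, 15552, 23328]
r5 m[sprk→φ1] = [1, 1, 1, 1]
r5 m[cld→φ0] = [8, 3, 1, 6]
r5 m[cld→φ3] = [3888, 1296, 2160, 1296]
r6 m[φ0→wet] = [56, 27, 72, 36]
r6 m[φ0→cld] = [93312, 31104, 51840, 31104]
r6 m[φ1→wet] = [7, 9, 6, 8]
r6 m[φ1→sprk] = [746496, 746496, 373248, 497664]
r6 m[φ2→wet] = [162, 108, 216, 108]
r6 m[φ2→rain] = [24192, 27648, 13824, 31104]
r6 m[φ3→cld] = [8, 3, 1, 6]
r6 m[φ4→rain] = [1, 3, 9, 6]
r6 m[φ5→wet] = [3, 2, 8, 1]
r6 m[φ6→rain] = [1, 5, 6, 1]
r6 m[wet→φ0] = [3402, 1944, 10368, 864]
r6 m[wet→φ1] = [27216, 5832, 124416, 3888]
r6 m[wet→φ2] = [1176, 486, 3456, 288]
r6 m[wet→φ5] = [63504, 26244, 93312, 31104]
r6 m[rain→φ2] = [1, 15, 54, 6]
r6 m[rain→φ4] = [24192, 138240, 82944, 31104]
r6 m[rain→φ6] = [24192, 82944, 124416, 186624]
r6 m[sprk→φ1] = [1, 1, 1, 1]
r6 m[cld→φ0] = [8, 3, 1, 6]
r6 m[cld→φ3] = [93312, 31104, 51840, 31104]
r7 m[φ0→wet] = [56, 27, 72, 36]
r7 m[φ0→cld] = [93312, 31104, 51840, 31104]
r7 m[φ1→wet] = [7, 9, 6, 8]
r7 m[φ1→sprk] = [746496, 746496, 373248, 497664]
r7 m[φ2→wet] = [162, 108, 216, 108]
r7 m[φ2→rain] = [24192, 27648, 13824, 31104]
r7 m[φ3→cld] = [8, 3, 1, 6]
r7 m[φ4→rain] = [1, 3, 9, 6]
r7 m[φ5→wet] = [3, 2, 8, 1]
r7 m[φ6→rain] = [1, 5, 6, 1]
r7 m[wet→φ0] = [3402, 1944, 10368, 864]
r7 m[wet→φ1] = [27216, 5832, 124416, 3888]
r7 m[wet→φ2] = [1176, 486, 3456, 288]
r7 m[wet→φ5] = [63504, 26244, 93312, 31104]
r7 m[rain→φ2] = [1, 15, 54, 6]
r7 m[rain→φ4] = [24192, 138240, 82944, 31104]
r7 m[rain→φ6] = [24192, 82944, 124416, 186624]
r7 m[sprk→φ1] = [1, 1, 1, 1]
r7 m[cld→φ0] = [8, 3, 1, 6]
r7 m[cld→φ3] = [93312, 31104, 51840, 31104]
fixed point reached at round 7
traceback from wet: (wet=2, rain=2, sprk=0, cld=0), score=746496

assignment: (wet=2, rain=2, sprk=0, cld=0); score = 746496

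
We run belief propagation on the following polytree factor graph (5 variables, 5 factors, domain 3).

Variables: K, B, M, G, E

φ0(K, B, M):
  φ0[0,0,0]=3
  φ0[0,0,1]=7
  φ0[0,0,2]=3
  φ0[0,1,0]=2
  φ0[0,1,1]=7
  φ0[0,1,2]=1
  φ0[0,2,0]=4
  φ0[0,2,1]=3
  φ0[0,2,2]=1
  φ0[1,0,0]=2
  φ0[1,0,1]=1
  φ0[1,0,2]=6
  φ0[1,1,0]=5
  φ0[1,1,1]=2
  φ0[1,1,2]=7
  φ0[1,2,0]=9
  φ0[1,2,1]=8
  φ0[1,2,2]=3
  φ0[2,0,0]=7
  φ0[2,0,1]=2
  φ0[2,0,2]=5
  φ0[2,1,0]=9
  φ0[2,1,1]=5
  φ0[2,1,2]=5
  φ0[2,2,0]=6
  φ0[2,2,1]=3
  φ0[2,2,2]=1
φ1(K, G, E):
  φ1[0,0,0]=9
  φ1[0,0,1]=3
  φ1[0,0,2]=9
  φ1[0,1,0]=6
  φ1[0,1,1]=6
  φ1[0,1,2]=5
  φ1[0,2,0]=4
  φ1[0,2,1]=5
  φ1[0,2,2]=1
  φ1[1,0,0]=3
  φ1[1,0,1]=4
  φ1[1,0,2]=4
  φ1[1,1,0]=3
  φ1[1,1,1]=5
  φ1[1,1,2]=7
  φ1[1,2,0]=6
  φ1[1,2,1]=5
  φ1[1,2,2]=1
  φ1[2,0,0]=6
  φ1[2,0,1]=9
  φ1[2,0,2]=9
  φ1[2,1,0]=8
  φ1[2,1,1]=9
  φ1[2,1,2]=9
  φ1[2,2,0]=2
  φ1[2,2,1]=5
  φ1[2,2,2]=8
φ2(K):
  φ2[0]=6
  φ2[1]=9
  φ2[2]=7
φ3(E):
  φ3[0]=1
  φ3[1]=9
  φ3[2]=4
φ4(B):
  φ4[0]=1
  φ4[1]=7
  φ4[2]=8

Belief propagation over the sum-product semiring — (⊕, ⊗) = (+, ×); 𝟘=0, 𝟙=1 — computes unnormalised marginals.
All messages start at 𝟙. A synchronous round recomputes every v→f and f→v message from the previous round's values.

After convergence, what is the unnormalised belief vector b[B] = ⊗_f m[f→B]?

init: all messages = 𝟙 over 3 values
r1 m[φ0→K] = [31, 43, 43]
r1 m[φ0→B] = [36, 43, 38]
r1 m[φ0→M] = [47, 38, 32]
r1 m[φ1→K] = [48, 38, 65]
r1 m[φ1→G] = [56, 58, 37]
r1 m[φ1→E] = [47, 51, 53]
r1 m[φ2→K] = [6, 9, 7]
r1 m[φ3→E] = [1, 9, 4]
r1 m[φ4→B] = [1, 7, 8]
r1 m[K→φ0] = [1, 1, 1]
r1 m[K→φ1] = [1, 1, 1]
r1 m[K→φ2] = [1, 1, 1]
r1 m[B→φ0] = [1, 1, 1]
r1 m[B→φ4] = [1, 1, 1]
r1 m[M→φ0] = [1, 1, 1]
r1 m[G→φ1] = [1, 1, 1]
r1 m[E→φ1] = [1, 1, 1]
r1 m[E→φ3] = [1, 1, 1]
r2 m[φ0→K] = [31, 43, 43]
r2 m[φ0→B] = [36, 43, 38]
r2 m[φ0→M] = [47, 38, 32]
r2 m[φ1→K] = [48, 38, 65]
r2 m[φ1→G] = [56, 58, 37]
r2 m[φ1→E] = [47, 51, 53]
r2 m[φ2→K] = [6, 9, 7]
r2 m[φ3→E] = [1, 9, 4]
r2 m[φ4→B] = [1, 7, 8]
r2 m[K→φ0] = [288, 342, 455]
r2 m[K→φ1] = [186, 387, 301]
r2 m[K→φ2] = [1488, 1634, 2795]
r2 m[B→φ0] = [1, 7, 8]
r2 m[B→φ4] = [36, 43, 38]
r2 m[M→φ0] = [1, 1, 1]
r2 m[G→φ1] = [1, 1, 1]
r2 m[E→φ1] = [1, 9, 4]
r2 m[E→φ3] = [47, 51, 53]
r3 m[φ0→K] = [147, 267, 227]
r3 m[φ0→B] = [13192, 16313, 13694]
r3 m[φ0→M] = [105080, 77813, 54042]
r3 m[φ1→K] = [205, 186, 327]
r3 m[φ1→G] = [71700, 81917, 54922]
r3 m[φ1→E] = [12994, 14945, 15260]
r3 m[φ2→K] = [6, 9, 7]
r3 m[φ3→E] = [1, 9, 4]
r3 m[φ4→B] = [1, 7, 8]
r3 m[K→φ0] = [288, 342, 455]
r3 m[K→φ1] = [186, 387, 301]
r3 m[K→φ2] = [1488, 1634, 2795]
r3 m[B→φ0] = [1, 7, 8]
r3 m[B→φ4] = [36, 43, 38]
r3 m[M→φ0] = [1, 1, 1]
r3 m[G→φ1] = [1, 1, 1]
r3 m[E→φ1] = [1, 9, 4]
r3 m[E→φ3] = [47, 51, 53]
r4 m[φ0→K] = [147, 267, 227]
r4 m[φ0→B] = [13192, 16313, 13694]
r4 m[φ0→M] = [105080, 77813, 54042]
r4 m[φ1→K] = [205, 186, 327]
r4 m[φ1→G] = [71700, 81917, 54922]
r4 m[φ1→E] = [12994, 14945, 15260]
r4 m[φ2→K] = [6, 9, 7]
r4 m[φ3→E] = [1, 9, 4]
r4 m[φ4→B] = [1, 7, 8]
r4 m[K→φ0] = [1230, 1674, 2289]
r4 m[K→φ1] = [882, 2403, 1589]
r4 m[K→φ2] = [30135, 49662, 74229]
r4 m[B→φ0] = [1, 7, 8]
r4 m[B→φ4] = [13192, 16313, 13694]
r4 m[M→φ0] = [1, 1, 1]
r4 m[G→φ1] = [1, 1, 1]
r4 m[E→φ1] = [1, 9, 4]
r4 m[E→φ3] = [12994, 14945, 15260]
r5 m[φ0→K] = [147, 267, 227]
r5 m[φ0→B] = [63102, 79227, 66210]
r5 m[φ0→M] = [512838, 370275, 264258]
r5 m[φ1→K] = [205, 186, 327]
r5 m[φ1→G] = [391116, 451813, 304442]
r5 m[φ1→E] = [71018, 82537, 83380]
r5 m[φ2→K] = [6, 9, 7]
r5 m[φ3→E] = [1, 9, 4]
r5 m[φ4→B] = [1, 7, 8]
r5 m[K→φ0] = [1230, 1674, 2289]
r5 m[K→φ1] = [882, 2403, 1589]
r5 m[K→φ2] = [30135, 49662, 74229]
r5 m[B→φ0] = [1, 7, 8]
r5 m[B→φ4] = [13192, 16313, 13694]
r5 m[M→φ0] = [1, 1, 1]
r5 m[G→φ1] = [1, 1, 1]
r5 m[E→φ1] = [1, 9, 4]
r5 m[E→φ3] = [12994, 14945, 15260]
r6 m[φ0→K] = [147, 267, 227]
r6 m[φ0→B] = [63102, 79227, 66210]
r6 m[φ0→M] = [512838, 370275, 264258]
r6 m[φ1→K] = [205, 186, 327]
r6 m[φ1→G] = [391116, 451813, 304442]
r6 m[φ1→E] = [71018, 82537, 83380]
r6 m[φ2→K] = [6, 9, 7]
r6 m[φ3→E] = [1, 9, 4]
r6 m[φ4→B] = [1, 7, 8]
r6 m[K→φ0] = [1230, 1674, 2289]
r6 m[K→φ1] = [882, 2403, 1589]
r6 m[K→φ2] = [30135, 49662, 74229]
r6 m[B→φ0] = [1, 7, 8]
r6 m[B→φ4] = [63102, 79227, 66210]
r6 m[M→φ0] = [1, 1, 1]
r6 m[G→φ1] = [1, 1, 1]
r6 m[E→φ1] = [1, 9, 4]
r6 m[E→φ3] = [71018, 82537, 83380]
r7 m[φ0→K] = [147, 267, 227]
r7 m[φ0→B] = [63102, 79227, 66210]
r7 m[φ0→M] = [512838, 370275, 264258]
r7 m[φ1→K] = [205, 186, 327]
r7 m[φ1→G] = [391116, 451813, 304442]
r7 m[φ1→E] = [71018, 82537, 83380]
r7 m[φ2→K] = [6, 9, 7]
r7 m[φ3→E] = [1, 9, 4]
r7 m[φ4→B] = [1, 7, 8]
r7 m[K→φ0] = [1230, 1674, 2289]
r7 m[K→φ1] = [882, 2403, 1589]
r7 m[K→φ2] = [30135, 49662, 74229]
r7 m[B→φ0] = [1, 7, 8]
r7 m[B→φ4] = [63102, 79227, 66210]
r7 m[M→φ0] = [1, 1, 1]
r7 m[G→φ1] = [1, 1, 1]
r7 m[E→φ1] = [1, 9, 4]
r7 m[E→φ3] = [71018, 82537, 83380]
fixed point reached at round 7
b[B] = ⊗ incoming = [63102, 554589, 529680]

b[B] = [63102, 554589, 529680]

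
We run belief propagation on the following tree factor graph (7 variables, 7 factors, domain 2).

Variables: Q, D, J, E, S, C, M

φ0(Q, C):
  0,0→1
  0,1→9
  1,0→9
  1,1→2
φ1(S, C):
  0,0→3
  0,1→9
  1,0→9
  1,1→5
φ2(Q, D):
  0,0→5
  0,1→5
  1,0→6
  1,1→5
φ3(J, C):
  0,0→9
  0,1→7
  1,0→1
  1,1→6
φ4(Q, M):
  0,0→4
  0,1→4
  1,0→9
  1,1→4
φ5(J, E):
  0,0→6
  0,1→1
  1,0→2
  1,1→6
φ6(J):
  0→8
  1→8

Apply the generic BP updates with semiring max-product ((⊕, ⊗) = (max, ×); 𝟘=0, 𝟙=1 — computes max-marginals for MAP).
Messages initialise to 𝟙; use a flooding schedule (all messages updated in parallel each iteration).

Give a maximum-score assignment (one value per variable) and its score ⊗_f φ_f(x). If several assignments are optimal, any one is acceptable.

assignment: (Q=1, D=0, J=0, E=0, S=1, C=0, M=0); score = 1889568

init: all messages = 𝟙 over 2 values
r1 m[φ0→Q] = [9, 9]
r1 m[φ0→C] = [9, 9]
r1 m[φ1→S] = [9, 9]
r1 m[φ1→C] = [9, 9]
r1 m[φ2→Q] = [5, 6]
r1 m[φ2→D] = [6, 5]
r1 m[φ3→J] = [9, 6]
r1 m[φ3→C] = [9, 7]
r1 m[φ4→Q] = [4, 9]
r1 m[φ4→M] = [9, 4]
r1 m[φ5→J] = [6, 6]
r1 m[φ5→E] = [6, 6]
r1 m[φ6→J] = [8, 8]
r1 m[Q→φ0] = [1, 1]
r1 m[Q→φ2] = [1, 1]
r1 m[Q→φ4] = [1, 1]
r1 m[D→φ2] = [1, 1]
r1 m[J→φ3] = [1, 1]
r1 m[J→φ5] = [1, 1]
r1 m[J→φ6] = [1, 1]
r1 m[E→φ5] = [1, 1]
r1 m[S→φ1] = [1, 1]
r1 m[C→φ0] = [1, 1]
r1 m[C→φ1] = [1, 1]
r1 m[C→φ3] = [1, 1]
r1 m[M→φ4] = [1, 1]
r2 m[φ0→Q] = [9, 9]
r2 m[φ0→C] = [9, 9]
r2 m[φ1→S] = [9, 9]
r2 m[φ1→C] = [9, 9]
r2 m[φ2→Q] = [5, 6]
r2 m[φ2→D] = [6, 5]
r2 m[φ3→J] = [9, 6]
r2 m[φ3→C] = [9, 7]
r2 m[φ4→Q] = [4, 9]
r2 m[φ4→M] = [9, 4]
r2 m[φ5→J] = [6, 6]
r2 m[φ5→E] = [6, 6]
r2 m[φ6→J] = [8, 8]
r2 m[Q→φ0] = [20, 54]
r2 m[Q→φ2] = [36, 81]
r2 m[Q→φ4] = [45, 54]
r2 m[D→φ2] = [1, 1]
r2 m[J→φ3] = [48, 48]
r2 m[J→φ5] = [72, 48]
r2 m[J→φ6] = [54, 36]
r2 m[E→φ5] = [1, 1]
r2 m[S→φ1] = [1, 1]
r2 m[C→φ0] = [81, 63]
r2 m[C→φ1] = [81, 63]
r2 m[C→φ3] = [81, 81]
r2 m[M→φ4] = [1, 1]
r3 m[φ0→Q] = [567, 729]
r3 m[φ0→C] = [486, 180]
r3 m[φ1→S] = [567, 729]
r3 m[φ1→C] = [9, 9]
r3 m[φ2→Q] = [5, 6]
r3 m[φ2→D] = [486, 405]
r3 m[φ3→J] = [729, 486]
r3 m[φ3→C] = [432, 336]
r3 m[φ4→Q] = [4, 9]
r3 m[φ4→M] = [486, 216]
r3 m[φ5→J] = [6, 6]
r3 m[φ5→E] = [432, 288]
r3 m[φ6→J] = [8, 8]
r3 m[Q→φ0] = [20, 54]
r3 m[Q→φ2] = [36, 81]
r3 m[Q→φ4] = [45, 54]
r3 m[D→φ2] = [1, 1]
r3 m[J→φ3] = [48, 48]
r3 m[J→φ5] = [72, 48]
r3 m[J→φ6] = [54, 36]
r3 m[E→φ5] = [1, 1]
r3 m[S→φ1] = [1, 1]
r3 m[C→φ0] = [81, 63]
r3 m[C→φ1] = [81, 63]
r3 m[C→φ3] = [81, 81]
r3 m[M→φ4] = [1, 1]
r4 m[φ0→Q] = [567, 729]
r4 m[φ0→C] = [486, 180]
r4 m[φ1→S] = [567, 729]
r4 m[φ1→C] = [9, 9]
r4 m[φ2→Q] = [5, 6]
r4 m[φ2→D] = [486, 405]
r4 m[φ3→J] = [729, 486]
r4 m[φ3→C] = [432, 336]
r4 m[φ4→Q] = [4, 9]
r4 m[φ4→M] = [486, 216]
r4 m[φ5→J] = [6, 6]
r4 m[φ5→E] = [432, 288]
r4 m[φ6→J] = [8, 8]
r4 m[Q→φ0] = [20, 54]
r4 m[Q→φ2] = [2268, 6561]
r4 m[Q→φ4] = [2835, 4374]
r4 m[D→φ2] = [1, 1]
r4 m[J→φ3] = [48, 48]
r4 m[J→φ5] = [5832, 3888]
r4 m[J→φ6] = [4374, 2916]
r4 m[E→φ5] = [1, 1]
r4 m[S→φ1] = [1, 1]
r4 m[C→φ0] = [3888, 3024]
r4 m[C→φ1] = [209952, 60480]
r4 m[C→φ3] = [4374, 1620]
r4 m[M→φ4] = [1, 1]
r5 m[φ0→Q] = [27216, 34992]
r5 m[φ0→C] = [486, 180]
r5 m[φ1→S] = [629856, 1889568]
r5 m[φ1→C] = [9, 9]
r5 m[φ2→Q] = [5, 6]
r5 m[φ2→D] = [39366, 32805]
r5 m[φ3→J] = [39366, 9720]
r5 m[φ3→C] = [432, 336]
r5 m[φ4→Q] = [4, 9]
r5 m[φ4→M] = [39366, 17496]
r5 m[φ5→J] = [6, 6]
r5 m[φ5→E] = [34992, 23328]
r5 m[φ6→J] = [8, 8]
r5 m[Q→φ0] = [20, 54]
r5 m[Q→φ2] = [2268, 6561]
r5 m[Q→φ4] = [2835, 4374]
r5 m[D→φ2] = [1, 1]
r5 m[J→φ3] = [48, 48]
r5 m[J→φ5] = [5832, 3888]
r5 m[J→φ6] = [4374, 2916]
r5 m[E→φ5] = [1, 1]
r5 m[S→φ1] = [1, 1]
r5 m[C→φ0] = [3888, 3024]
r5 m[C→φ1] = [209952, 60480]
r5 m[C→φ3] = [4374, 1620]
r5 m[M→φ4] = [1, 1]
r6 m[φ0→Q] = [27216, 34992]
r6 m[φ0→C] = [486, 180]
r6 m[φ1→S] = [629856, 1889568]
r6 m[φ1→C] = [9, 9]
r6 m[φ2→Q] = [5, 6]
r6 m[φ2→D] = [39366, 32805]
r6 m[φ3→J] = [39366, 9720]
r6 m[φ3→C] = [432, 336]
r6 m[φ4→Q] = [4, 9]
r6 m[φ4→M] = [39366, 17496]
r6 m[φ5→J] = [6, 6]
r6 m[φ5→E] = [34992, 23328]
r6 m[φ6→J] = [8, 8]
r6 m[Q→φ0] = [20, 54]
r6 m[Q→φ2] = [108864, 314928]
r6 m[Q→φ4] = [136080, 209952]
r6 m[D→φ2] = [1, 1]
r6 m[J→φ3] = [48, 48]
r6 m[J→φ5] = [314928, 77760]
r6 m[J→φ6] = [236196, 58320]
r6 m[E→φ5] = [1, 1]
r6 m[S→φ1] = [1, 1]
r6 m[C→φ0] = [3888, 3024]
r6 m[C→φ1] = [209952, 60480]
r6 m[C→φ3] = [4374, 1620]
r6 m[M→φ4] = [1, 1]
r7 m[φ0→Q] = [27216, 34992]
r7 m[φ0→C] = [486, 180]
r7 m[φ1→S] = [629856, 1889568]
r7 m[φ1→C] = [9, 9]
r7 m[φ2→Q] = [5, 6]
r7 m[φ2→D] = [1889568, 1574640]
r7 m[φ3→J] = [39366, 9720]
r7 m[φ3→C] = [432, 336]
r7 m[φ4→Q] = [4, 9]
r7 m[φ4→M] = [1889568, 839808]
r7 m[φ5→J] = [6, 6]
r7 m[φ5→E] = [1889568, 466560]
r7 m[φ6→J] = [8, 8]
r7 m[Q→φ0] = [20, 54]
r7 m[Q→φ2] = [108864, 314928]
r7 m[Q→φ4] = [136080, 209952]
r7 m[D→φ2] = [1, 1]
r7 m[J→φ3] = [48, 48]
r7 m[J→φ5] = [314928, 77760]
r7 m[J→φ6] = [236196, 58320]
r7 m[E→φ5] = [1, 1]
r7 m[S→φ1] = [1, 1]
r7 m[C→φ0] = [3888, 3024]
r7 m[C→φ1] = [209952, 60480]
r7 m[C→φ3] = [4374, 1620]
r7 m[M→φ4] = [1, 1]
r8 m[φ0→Q] = [27216, 34992]
r8 m[φ0→C] = [486, 180]
r8 m[φ1→S] = [629856, 1889568]
r8 m[φ1→C] = [9, 9]
r8 m[φ2→Q] = [5, 6]
r8 m[φ2→D] = [1889568, 1574640]
r8 m[φ3→J] = [39366, 9720]
r8 m[φ3→C] = [432, 336]
r8 m[φ4→Q] = [4, 9]
r8 m[φ4→M] = [1889568, 839808]
r8 m[φ5→J] = [6, 6]
r8 m[φ5→E] = [1889568, 466560]
r8 m[φ6→J] = [8, 8]
r8 m[Q→φ0] = [20, 54]
r8 m[Q→φ2] = [108864, 314928]
r8 m[Q→φ4] = [136080, 209952]
r8 m[D→φ2] = [1, 1]
r8 m[J→φ3] = [48, 48]
r8 m[J→φ5] = [314928, 77760]
r8 m[J→φ6] = [236196, 58320]
r8 m[E→φ5] = [1, 1]
r8 m[S→φ1] = [1, 1]
r8 m[C→φ0] = [3888, 3024]
r8 m[C→φ1] = [209952, 60480]
r8 m[C→φ3] = [4374, 1620]
r8 m[M→φ4] = [1, 1]
fixed point reached at round 8
traceback from Q: (Q=1, D=0, J=0, E=0, S=1, C=0, M=0), score=1889568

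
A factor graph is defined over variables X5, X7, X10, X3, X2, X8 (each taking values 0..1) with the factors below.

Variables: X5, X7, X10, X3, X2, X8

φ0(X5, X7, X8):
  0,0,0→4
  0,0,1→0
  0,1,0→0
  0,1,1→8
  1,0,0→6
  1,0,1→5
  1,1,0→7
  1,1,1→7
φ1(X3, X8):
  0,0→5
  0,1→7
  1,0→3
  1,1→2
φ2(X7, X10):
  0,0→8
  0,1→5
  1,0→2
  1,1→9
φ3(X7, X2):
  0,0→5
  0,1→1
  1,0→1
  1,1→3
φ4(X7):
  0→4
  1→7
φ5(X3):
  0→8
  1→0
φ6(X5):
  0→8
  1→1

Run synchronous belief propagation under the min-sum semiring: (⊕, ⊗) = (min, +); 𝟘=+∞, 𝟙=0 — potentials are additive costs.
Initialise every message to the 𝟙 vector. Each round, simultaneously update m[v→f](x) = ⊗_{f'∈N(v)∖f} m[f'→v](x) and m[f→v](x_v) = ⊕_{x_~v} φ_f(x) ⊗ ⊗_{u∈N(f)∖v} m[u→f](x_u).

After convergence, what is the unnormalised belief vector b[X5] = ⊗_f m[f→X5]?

b[X5] = [20, 18]

init: all messages = 𝟙 over 2 values
r1 m[φ0→X5] = [0, 5]
r1 m[φ0→X7] = [0, 0]
r1 m[φ0→X8] = [0, 0]
r1 m[φ1→X3] = [5, 2]
r1 m[φ1→X8] = [3, 2]
r1 m[φ2→X7] = [5, 2]
r1 m[φ2→X10] = [2, 5]
r1 m[φ3→X7] = [1, 1]
r1 m[φ3→X2] = [1, 1]
r1 m[φ4→X7] = [4, 7]
r1 m[φ5→X3] = [8, 0]
r1 m[φ6→X5] = [8, 1]
r1 m[X5→φ0] = [0, 0]
r1 m[X5→φ6] = [0, 0]
r1 m[X7→φ0] = [0, 0]
r1 m[X7→φ2] = [0, 0]
r1 m[X7→φ3] = [0, 0]
r1 m[X7→φ4] = [0, 0]
r1 m[X10→φ2] = [0, 0]
r1 m[X3→φ1] = [0, 0]
r1 m[X3→φ5] = [0, 0]
r1 m[X2→φ3] = [0, 0]
r1 m[X8→φ0] = [0, 0]
r1 m[X8→φ1] = [0, 0]
r2 m[φ0→X5] = [0, 5]
r2 m[φ0→X7] = [0, 0]
r2 m[φ0→X8] = [0, 0]
r2 m[φ1→X3] = [5, 2]
r2 m[φ1→X8] = [3, 2]
r2 m[φ2→X7] = [5, 2]
r2 m[φ2→X10] = [2, 5]
r2 m[φ3→X7] = [1, 1]
r2 m[φ3→X2] = [1, 1]
r2 m[φ4→X7] = [4, 7]
r2 m[φ5→X3] = [8, 0]
r2 m[φ6→X5] = [8, 1]
r2 m[X5→φ0] = [8, 1]
r2 m[X5→φ6] = [0, 5]
r2 m[X7→φ0] = [10, 10]
r2 m[X7→φ2] = [5, 8]
r2 m[X7→φ3] = [9, 9]
r2 m[X7→φ4] = [6, 3]
r2 m[X10→φ2] = [0, 0]
r2 m[X3→φ1] = [8, 0]
r2 m[X3→φ5] = [5, 2]
r2 m[X2→φ3] = [0, 0]
r2 m[X8→φ0] = [3, 2]
r2 m[X8→φ1] = [0, 0]
r3 m[φ0→X5] = [12, 17]
r3 m[φ0→X7] = [8, 10]
r3 m[φ0→X8] = [17, 16]
r3 m[φ1→X3] = [5, 2]
r3 m[φ1→X8] = [3, 2]
r3 m[φ2→X7] = [5, 2]
r3 m[φ2→X10] = [10, 10]
r3 m[φ3→X7] = [1, 1]
r3 m[φ3→X2] = [10, 10]
r3 m[φ4→X7] = [4, 7]
r3 m[φ5→X3] = [8, 0]
r3 m[φ6→X5] = [8, 1]
r3 m[X5→φ0] = [8, 1]
r3 m[X5→φ6] = [0, 5]
r3 m[X7→φ0] = [10, 10]
r3 m[X7→φ2] = [5, 8]
r3 m[X7→φ3] = [9, 9]
r3 m[X7→φ4] = [6, 3]
r3 m[X10→φ2] = [0, 0]
r3 m[X3→φ1] = [8, 0]
r3 m[X3→φ5] = [5, 2]
r3 m[X2→φ3] = [0, 0]
r3 m[X8→φ0] = [3, 2]
r3 m[X8→φ1] = [0, 0]
r4 m[φ0→X5] = [12, 17]
r4 m[φ0→X7] = [8, 10]
r4 m[φ0→X8] = [17, 16]
r4 m[φ1→X3] = [5, 2]
r4 m[φ1→X8] = [3, 2]
r4 m[φ2→X7] = [5, 2]
r4 m[φ2→X10] = [10, 10]
r4 m[φ3→X7] = [1, 1]
r4 m[φ3→X2] = [10, 10]
r4 m[φ4→X7] = [4, 7]
r4 m[φ5→X3] = [8, 0]
r4 m[φ6→X5] = [8, 1]
r4 m[X5→φ0] = [8, 1]
r4 m[X5→φ6] = [12, 17]
r4 m[X7→φ0] = [10, 10]
r4 m[X7→φ2] = [13, 18]
r4 m[X7→φ3] = [17, 19]
r4 m[X7→φ4] = [14, 13]
r4 m[X10→φ2] = [0, 0]
r4 m[X3→φ1] = [8, 0]
r4 m[X3→φ5] = [5, 2]
r4 m[X2→φ3] = [0, 0]
r4 m[X8→φ0] = [3, 2]
r4 m[X8→φ1] = [17, 16]
r5 m[φ0→X5] = [12, 17]
r5 m[φ0→X7] = [8, 10]
r5 m[φ0→X8] = [17, 16]
r5 m[φ1→X3] = [22, 18]
r5 m[φ1→X8] = [3, 2]
r5 m[φ2→X7] = [5, 2]
r5 m[φ2→X10] = [20, 18]
r5 m[φ3→X7] = [1, 1]
r5 m[φ3→X2] = [20, 18]
r5 m[φ4→X7] = [4, 7]
r5 m[φ5→X3] = [8, 0]
r5 m[φ6→X5] = [8, 1]
r5 m[X5→φ0] = [8, 1]
r5 m[X5→φ6] = [12, 17]
r5 m[X7→φ0] = [10, 10]
r5 m[X7→φ2] = [13, 18]
r5 m[X7→φ3] = [17, 19]
r5 m[X7→φ4] = [14, 13]
r5 m[X10→φ2] = [0, 0]
r5 m[X3→φ1] = [8, 0]
r5 m[X3→φ5] = [5, 2]
r5 m[X2→φ3] = [0, 0]
r5 m[X8→φ0] = [3, 2]
r5 m[X8→φ1] = [17, 16]
r6 m[φ0→X5] = [12, 17]
r6 m[φ0→X7] = [8, 10]
r6 m[φ0→X8] = [17, 16]
r6 m[φ1→X3] = [22, 18]
r6 m[φ1→X8] = [3, 2]
r6 m[φ2→X7] = [5, 2]
r6 m[φ2→X10] = [20, 18]
r6 m[φ3→X7] = [1, 1]
r6 m[φ3→X2] = [20, 18]
r6 m[φ4→X7] = [4, 7]
r6 m[φ5→X3] = [8, 0]
r6 m[φ6→X5] = [8, 1]
r6 m[X5→φ0] = [8, 1]
r6 m[X5→φ6] = [12, 17]
r6 m[X7→φ0] = [10, 10]
r6 m[X7→φ2] = [13, 18]
r6 m[X7→φ3] = [17, 19]
r6 m[X7→φ4] = [14, 13]
r6 m[X10→φ2] = [0, 0]
r6 m[X3→φ1] = [8, 0]
r6 m[X3→φ5] = [22, 18]
r6 m[X2→φ3] = [0, 0]
r6 m[X8→φ0] = [3, 2]
r6 m[X8→φ1] = [17, 16]
r7 m[φ0→X5] = [12, 17]
r7 m[φ0→X7] = [8, 10]
r7 m[φ0→X8] = [17, 16]
r7 m[φ1→X3] = [22, 18]
r7 m[φ1→X8] = [3, 2]
r7 m[φ2→X7] = [5, 2]
r7 m[φ2→X10] = [20, 18]
r7 m[φ3→X7] = [1, 1]
r7 m[φ3→X2] = [20, 18]
r7 m[φ4→X7] = [4, 7]
r7 m[φ5→X3] = [8, 0]
r7 m[φ6→X5] = [8, 1]
r7 m[X5→φ0] = [8, 1]
r7 m[X5→φ6] = [12, 17]
r7 m[X7→φ0] = [10, 10]
r7 m[X7→φ2] = [13, 18]
r7 m[X7→φ3] = [17, 19]
r7 m[X7→φ4] = [14, 13]
r7 m[X10→φ2] = [0, 0]
r7 m[X3→φ1] = [8, 0]
r7 m[X3→φ5] = [22, 18]
r7 m[X2→φ3] = [0, 0]
r7 m[X8→φ0] = [3, 2]
r7 m[X8→φ1] = [17, 16]
fixed point reached at round 7
b[X5] = ⊗ incoming = [20, 18]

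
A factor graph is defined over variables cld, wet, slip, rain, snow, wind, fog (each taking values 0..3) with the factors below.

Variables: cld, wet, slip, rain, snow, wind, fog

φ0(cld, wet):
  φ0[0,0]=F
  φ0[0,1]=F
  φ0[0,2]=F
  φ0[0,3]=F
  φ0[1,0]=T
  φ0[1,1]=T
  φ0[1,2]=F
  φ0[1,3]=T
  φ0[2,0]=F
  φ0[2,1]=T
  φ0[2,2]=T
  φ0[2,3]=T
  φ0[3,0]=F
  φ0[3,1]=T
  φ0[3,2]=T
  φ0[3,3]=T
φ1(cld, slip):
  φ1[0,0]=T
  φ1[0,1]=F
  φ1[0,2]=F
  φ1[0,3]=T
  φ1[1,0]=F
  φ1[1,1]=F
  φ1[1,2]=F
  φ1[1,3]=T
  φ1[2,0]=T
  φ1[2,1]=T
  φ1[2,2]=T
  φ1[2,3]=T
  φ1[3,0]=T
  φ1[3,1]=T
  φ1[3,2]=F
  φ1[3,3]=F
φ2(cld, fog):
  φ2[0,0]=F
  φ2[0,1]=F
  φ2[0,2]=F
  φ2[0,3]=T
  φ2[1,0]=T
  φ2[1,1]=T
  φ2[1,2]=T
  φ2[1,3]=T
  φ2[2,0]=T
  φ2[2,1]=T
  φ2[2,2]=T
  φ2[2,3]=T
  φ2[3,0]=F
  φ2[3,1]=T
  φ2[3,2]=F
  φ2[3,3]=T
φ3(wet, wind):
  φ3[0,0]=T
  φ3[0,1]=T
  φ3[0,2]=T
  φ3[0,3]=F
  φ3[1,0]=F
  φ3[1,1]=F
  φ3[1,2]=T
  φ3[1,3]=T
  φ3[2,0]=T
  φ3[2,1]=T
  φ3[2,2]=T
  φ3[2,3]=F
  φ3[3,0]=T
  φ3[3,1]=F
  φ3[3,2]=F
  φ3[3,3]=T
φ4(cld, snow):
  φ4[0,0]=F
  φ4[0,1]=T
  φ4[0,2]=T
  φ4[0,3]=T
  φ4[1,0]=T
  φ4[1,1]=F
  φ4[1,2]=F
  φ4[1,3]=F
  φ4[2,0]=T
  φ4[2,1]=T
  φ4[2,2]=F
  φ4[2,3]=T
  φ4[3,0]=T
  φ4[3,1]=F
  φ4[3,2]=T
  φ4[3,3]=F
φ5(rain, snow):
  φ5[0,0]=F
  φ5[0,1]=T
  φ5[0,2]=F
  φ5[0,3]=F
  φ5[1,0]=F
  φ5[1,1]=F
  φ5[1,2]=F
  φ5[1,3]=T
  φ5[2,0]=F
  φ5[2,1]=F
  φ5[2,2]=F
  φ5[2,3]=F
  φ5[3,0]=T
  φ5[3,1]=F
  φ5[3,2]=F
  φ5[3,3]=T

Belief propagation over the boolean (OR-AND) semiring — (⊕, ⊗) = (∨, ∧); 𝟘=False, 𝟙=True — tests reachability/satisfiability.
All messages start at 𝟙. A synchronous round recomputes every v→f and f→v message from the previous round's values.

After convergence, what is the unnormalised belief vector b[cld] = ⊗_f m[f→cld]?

b[cld] = [F, T, T, T]

init: all messages = 𝟙 over 4 values
r1 m[φ0→cld] = [F, T, T, T]
r1 m[φ0→wet] = [T, T, T, T]
r1 m[φ1→cld] = [T, T, T, T]
r1 m[φ1→slip] = [T, T, T, T]
r1 m[φ2→cld] = [T, T, T, T]
r1 m[φ2→fog] = [T, T, T, T]
r1 m[φ3→wet] = [T, T, T, T]
r1 m[φ3→wind] = [T, T, T, T]
r1 m[φ4→cld] = [T, T, T, T]
r1 m[φ4→snow] = [T, T, T, T]
r1 m[φ5→rain] = [T, T, F, T]
r1 m[φ5→snow] = [T, T, F, T]
r1 m[cld→φ0] = [T, T, T, T]
r1 m[cld→φ1] = [T, T, T, T]
r1 m[cld→φ2] = [T, T, T, T]
r1 m[cld→φ4] = [T, T, T, T]
r1 m[wet→φ0] = [T, T, T, T]
r1 m[wet→φ3] = [T, T, T, T]
r1 m[slip→φ1] = [T, T, T, T]
r1 m[rain→φ5] = [T, T, T, T]
r1 m[snow→φ4] = [T, T, T, T]
r1 m[snow→φ5] = [T, T, T, T]
r1 m[wind→φ3] = [T, T, T, T]
r1 m[fog→φ2] = [T, T, T, T]
r2 m[φ0→cld] = [F, T, T, T]
r2 m[φ0→wet] = [T, T, T, T]
r2 m[φ1→cld] = [T, T, T, T]
r2 m[φ1→slip] = [T, T, T, T]
r2 m[φ2→cld] = [T, T, T, T]
r2 m[φ2→fog] = [T, T, T, T]
r2 m[φ3→wet] = [T, T, T, T]
r2 m[φ3→wind] = [T, T, T, T]
r2 m[φ4→cld] = [T, T, T, T]
r2 m[φ4→snow] = [T, T, T, T]
r2 m[φ5→rain] = [T, T, F, T]
r2 m[φ5→snow] = [T, T, F, T]
r2 m[cld→φ0] = [T, T, T, T]
r2 m[cld→φ1] = [F, T, T, T]
r2 m[cld→φ2] = [F, T, T, T]
r2 m[cld→φ4] = [F, T, T, T]
r2 m[wet→φ0] = [T, T, T, T]
r2 m[wet→φ3] = [T, T, T, T]
r2 m[slip→φ1] = [T, T, T, T]
r2 m[rain→φ5] = [T, T, T, T]
r2 m[snow→φ4] = [T, T, F, T]
r2 m[snow→φ5] = [T, T, T, T]
r2 m[wind→φ3] = [T, T, T, T]
r2 m[fog→φ2] = [T, T, T, T]
r3 m[φ0→cld] = [F, T, T, T]
r3 m[φ0→wet] = [T, T, T, T]
r3 m[φ1→cld] = [T, T, T, T]
r3 m[φ1→slip] = [T, T, T, T]
r3 m[φ2→cld] = [T, T, T, T]
r3 m[φ2→fog] = [T, T, T, T]
r3 m[φ3→wet] = [T, T, T, T]
r3 m[φ3→wind] = [T, T, T, T]
r3 m[φ4→cld] = [T, T, T, T]
r3 m[φ4→snow] = [T, T, T, T]
r3 m[φ5→rain] = [T, T, F, T]
r3 m[φ5→snow] = [T, T, F, T]
r3 m[cld→φ0] = [T, T, T, T]
r3 m[cld→φ1] = [F, T, T, T]
r3 m[cld→φ2] = [F, T, T, T]
r3 m[cld→φ4] = [F, T, T, T]
r3 m[wet→φ0] = [T, T, T, T]
r3 m[wet→φ3] = [T, T, T, T]
r3 m[slip→φ1] = [T, T, T, T]
r3 m[rain→φ5] = [T, T, T, T]
r3 m[snow→φ4] = [T, T, F, T]
r3 m[snow→φ5] = [T, T, T, T]
r3 m[wind→φ3] = [T, T, T, T]
r3 m[fog→φ2] = [T, T, T, T]
fixed point reached at round 3
b[cld] = ⊗ incoming = [F, T, T, T]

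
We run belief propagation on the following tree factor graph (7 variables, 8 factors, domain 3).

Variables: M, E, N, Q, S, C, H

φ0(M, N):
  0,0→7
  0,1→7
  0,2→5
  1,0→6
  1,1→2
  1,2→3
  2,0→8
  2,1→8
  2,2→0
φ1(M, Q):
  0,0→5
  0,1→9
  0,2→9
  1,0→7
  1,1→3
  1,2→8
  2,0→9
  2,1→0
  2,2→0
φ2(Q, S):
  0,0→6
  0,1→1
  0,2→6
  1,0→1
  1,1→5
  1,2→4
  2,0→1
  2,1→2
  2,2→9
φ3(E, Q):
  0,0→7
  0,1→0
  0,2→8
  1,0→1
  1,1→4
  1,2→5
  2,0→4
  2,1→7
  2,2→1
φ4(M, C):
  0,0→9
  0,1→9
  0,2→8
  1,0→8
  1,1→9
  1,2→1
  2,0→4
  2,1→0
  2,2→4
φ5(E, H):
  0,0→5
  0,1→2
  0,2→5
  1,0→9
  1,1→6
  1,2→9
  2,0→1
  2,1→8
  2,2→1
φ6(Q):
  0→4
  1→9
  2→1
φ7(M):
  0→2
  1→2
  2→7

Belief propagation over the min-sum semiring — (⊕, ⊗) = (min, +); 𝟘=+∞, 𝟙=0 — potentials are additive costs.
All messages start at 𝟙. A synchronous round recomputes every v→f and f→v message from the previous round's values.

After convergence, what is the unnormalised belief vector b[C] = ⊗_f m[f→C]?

b[C] = [15, 11, 15]

init: all messages = 𝟙 over 3 values
r1 m[φ0→M] = [5, 2, 0]
r1 m[φ0→N] = [6, 2, 0]
r1 m[φ1→M] = [5, 3, 0]
r1 m[φ1→Q] = [5, 0, 0]
r1 m[φ2→Q] = [1, 1, 1]
r1 m[φ2→S] = [1, 1, 4]
r1 m[φ3→E] = [0, 1, 1]
r1 m[φ3→Q] = [1, 0, 1]
r1 m[φ4→M] = [8, 1, 0]
r1 m[φ4→C] = [4, 0, 1]
r1 m[φ5→E] = [2, 6, 1]
r1 m[φ5→H] = [1, 2, 1]
r1 m[φ6→Q] = [4, 9, 1]
r1 m[φ7→M] = [2, 2, 7]
r1 m[M→φ0] = [0, 0, 0]
r1 m[M→φ1] = [0, 0, 0]
r1 m[M→φ4] = [0, 0, 0]
r1 m[M→φ7] = [0, 0, 0]
r1 m[E→φ3] = [0, 0, 0]
r1 m[E→φ5] = [0, 0, 0]
r1 m[N→φ0] = [0, 0, 0]
r1 m[Q→φ1] = [0, 0, 0]
r1 m[Q→φ2] = [0, 0, 0]
r1 m[Q→φ3] = [0, 0, 0]
r1 m[Q→φ6] = [0, 0, 0]
r1 m[S→φ2] = [0, 0, 0]
r1 m[C→φ4] = [0, 0, 0]
r1 m[H→φ5] = [0, 0, 0]
r2 m[φ0→M] = [5, 2, 0]
r2 m[φ0→N] = [6, 2, 0]
r2 m[φ1→M] = [5, 3, 0]
r2 m[φ1→Q] = [5, 0, 0]
r2 m[φ2→Q] = [1, 1, 1]
r2 m[φ2→S] = [1, 1, 4]
r2 m[φ3→E] = [0, 1, 1]
r2 m[φ3→Q] = [1, 0, 1]
r2 m[φ4→M] = [8, 1, 0]
r2 m[φ4→C] = [4, 0, 1]
r2 m[φ5→E] = [2, 6, 1]
r2 m[φ5→H] = [1, 2, 1]
r2 m[φ6→Q] = [4, 9, 1]
r2 m[φ7→M] = [2, 2, 7]
r2 m[M→φ0] = [15, 6, 7]
r2 m[M→φ1] = [15, 5, 7]
r2 m[M→φ4] = [12, 7, 7]
r2 m[M→φ7] = [18, 6, 0]
r2 m[E→φ3] = [2, 6, 1]
r2 m[E→φ5] = [0, 1, 1]
r2 m[N→φ0] = [0, 0, 0]
r2 m[Q→φ1] = [6, 10, 3]
r2 m[Q→φ2] = [10, 9, 2]
r2 m[Q→φ3] = [10, 10, 2]
r2 m[Q→φ6] = [7, 1, 2]
r2 m[S→φ2] = [0, 0, 0]
r2 m[C→φ4] = [0, 0, 0]
r2 m[H→φ5] = [0, 0, 0]
r3 m[φ0→M] = [5, 2, 0]
r3 m[φ0→N] = [12, 8, 7]
r3 m[φ1→M] = [11, 11, 3]
r3 m[φ1→Q] = [12, 7, 7]
r3 m[φ2→Q] = [1, 1, 1]
r3 m[φ2→S] = [3, 4, 11]
r3 m[φ3→E] = [10, 7, 3]
r3 m[φ3→Q] = [5, 2, 2]
r3 m[φ4→M] = [8, 1, 0]
r3 m[φ4→C] = [11, 7, 8]
r3 m[φ5→E] = [2, 6, 1]
r3 m[φ5→H] = [2, 2, 2]
r3 m[φ6→Q] = [4, 9, 1]
r3 m[φ7→M] = [2, 2, 7]
r3 m[M→φ0] = [15, 6, 7]
r3 m[M→φ1] = [15, 5, 7]
r3 m[M→φ4] = [12, 7, 7]
r3 m[M→φ7] = [18, 6, 0]
r3 m[E→φ3] = [2, 6, 1]
r3 m[E→φ5] = [0, 1, 1]
r3 m[N→φ0] = [0, 0, 0]
r3 m[Q→φ1] = [6, 10, 3]
r3 m[Q→φ2] = [10, 9, 2]
r3 m[Q→φ3] = [10, 10, 2]
r3 m[Q→φ6] = [7, 1, 2]
r3 m[S→φ2] = [0, 0, 0]
r3 m[C→φ4] = [0, 0, 0]
r3 m[H→φ5] = [0, 0, 0]
r4 m[φ0→M] = [5, 2, 0]
r4 m[φ0→N] = [12, 8, 7]
r4 m[φ1→M] = [11, 11, 3]
r4 m[φ1→Q] = [12, 7, 7]
r4 m[φ2→Q] = [1, 1, 1]
r4 m[φ2→S] = [3, 4, 11]
r4 m[φ3→E] = [10, 7, 3]
r4 m[φ3→Q] = [5, 2, 2]
r4 m[φ4→M] = [8, 1, 0]
r4 m[φ4→C] = [11, 7, 8]
r4 m[φ5→E] = [2, 6, 1]
r4 m[φ5→H] = [2, 2, 2]
r4 m[φ6→Q] = [4, 9, 1]
r4 m[φ7→M] = [2, 2, 7]
r4 m[M→φ0] = [21, 14, 10]
r4 m[M→φ1] = [15, 5, 7]
r4 m[M→φ4] = [18, 15, 10]
r4 m[M→φ7] = [24, 14, 3]
r4 m[E→φ3] = [2, 6, 1]
r4 m[E→φ5] = [10, 7, 3]
r4 m[N→φ0] = [0, 0, 0]
r4 m[Q→φ1] = [10, 12, 4]
r4 m[Q→φ2] = [21, 18, 10]
r4 m[Q→φ3] = [17, 17, 9]
r4 m[Q→φ6] = [18, 10, 10]
r4 m[S→φ2] = [0, 0, 0]
r4 m[C→φ4] = [0, 0, 0]
r4 m[H→φ5] = [0, 0, 0]
r5 m[φ0→M] = [5, 2, 0]
r5 m[φ0→N] = [18, 16, 10]
r5 m[φ1→M] = [13, 12, 4]
r5 m[φ1→Q] = [12, 7, 7]
r5 m[φ2→Q] = [1, 1, 1]
r5 m[φ2→S] = [11, 12, 19]
r5 m[φ3→E] = [17, 14, 10]
r5 m[φ3→Q] = [5, 2, 2]
r5 m[φ4→M] = [8, 1, 0]
r5 m[φ4→C] = [14, 10, 14]
r5 m[φ5→E] = [2, 6, 1]
r5 m[φ5→H] = [4, 11, 4]
r5 m[φ6→Q] = [4, 9, 1]
r5 m[φ7→M] = [2, 2, 7]
r5 m[M→φ0] = [21, 14, 10]
r5 m[M→φ1] = [15, 5, 7]
r5 m[M→φ4] = [18, 15, 10]
r5 m[M→φ7] = [24, 14, 3]
r5 m[E→φ3] = [2, 6, 1]
r5 m[E→φ5] = [10, 7, 3]
r5 m[N→φ0] = [0, 0, 0]
r5 m[Q→φ1] = [10, 12, 4]
r5 m[Q→φ2] = [21, 18, 10]
r5 m[Q→φ3] = [17, 17, 9]
r5 m[Q→φ6] = [18, 10, 10]
r5 m[S→φ2] = [0, 0, 0]
r5 m[C→φ4] = [0, 0, 0]
r5 m[H→φ5] = [0, 0, 0]
r6 m[φ0→M] = [5, 2, 0]
r6 m[φ0→N] = [18, 16, 10]
r6 m[φ1→M] = [13, 12, 4]
r6 m[φ1→Q] = [12, 7, 7]
r6 m[φ2→Q] = [1, 1, 1]
r6 m[φ2→S] = [11, 12, 19]
r6 m[φ3→E] = [17, 14, 10]
r6 m[φ3→Q] = [5, 2, 2]
r6 m[φ4→M] = [8, 1, 0]
r6 m[φ4→C] = [14, 10, 14]
r6 m[φ5→E] = [2, 6, 1]
r6 m[φ5→H] = [4, 11, 4]
r6 m[φ6→Q] = [4, 9, 1]
r6 m[φ7→M] = [2, 2, 7]
r6 m[M→φ0] = [23, 15, 11]
r6 m[M→φ1] = [15, 5, 7]
r6 m[M→φ4] = [20, 16, 11]
r6 m[M→φ7] = [26, 15, 4]
r6 m[E→φ3] = [2, 6, 1]
r6 m[E→φ5] = [17, 14, 10]
r6 m[N→φ0] = [0, 0, 0]
r6 m[Q→φ1] = [10, 12, 4]
r6 m[Q→φ2] = [21, 18, 10]
r6 m[Q→φ3] = [17, 17, 9]
r6 m[Q→φ6] = [18, 10, 10]
r6 m[S→φ2] = [0, 0, 0]
r6 m[C→φ4] = [0, 0, 0]
r6 m[H→φ5] = [0, 0, 0]
r7 m[φ0→M] = [5, 2, 0]
r7 m[φ0→N] = [19, 17, 11]
r7 m[φ1→M] = [13, 12, 4]
r7 m[φ1→Q] = [12, 7, 7]
r7 m[φ2→Q] = [1, 1, 1]
r7 m[φ2→S] = [11, 12, 19]
r7 m[φ3→E] = [17, 14, 10]
r7 m[φ3→Q] = [5, 2, 2]
r7 m[φ4→M] = [8, 1, 0]
r7 m[φ4→C] = [15, 11, 15]
r7 m[φ5→E] = [2, 6, 1]
r7 m[φ5→H] = [11, 18, 11]
r7 m[φ6→Q] = [4, 9, 1]
r7 m[φ7→M] = [2, 2, 7]
r7 m[M→φ0] = [23, 15, 11]
r7 m[M→φ1] = [15, 5, 7]
r7 m[M→φ4] = [20, 16, 11]
r7 m[M→φ7] = [26, 15, 4]
r7 m[E→φ3] = [2, 6, 1]
r7 m[E→φ5] = [17, 14, 10]
r7 m[N→φ0] = [0, 0, 0]
r7 m[Q→φ1] = [10, 12, 4]
r7 m[Q→φ2] = [21, 18, 10]
r7 m[Q→φ3] = [17, 17, 9]
r7 m[Q→φ6] = [18, 10, 10]
r7 m[S→φ2] = [0, 0, 0]
r7 m[C→φ4] = [0, 0, 0]
r7 m[H→φ5] = [0, 0, 0]
r8 m[φ0→M] = [5, 2, 0]
r8 m[φ0→N] = [19, 17, 11]
r8 m[φ1→M] = [13, 12, 4]
r8 m[φ1→Q] = [12, 7, 7]
r8 m[φ2→Q] = [1, 1, 1]
r8 m[φ2→S] = [11, 12, 19]
r8 m[φ3→E] = [17, 14, 10]
r8 m[φ3→Q] = [5, 2, 2]
r8 m[φ4→M] = [8, 1, 0]
r8 m[φ4→C] = [15, 11, 15]
r8 m[φ5→E] = [2, 6, 1]
r8 m[φ5→H] = [11, 18, 11]
r8 m[φ6→Q] = [4, 9, 1]
r8 m[φ7→M] = [2, 2, 7]
r8 m[M→φ0] = [23, 15, 11]
r8 m[M→φ1] = [15, 5, 7]
r8 m[M→φ4] = [20, 16, 11]
r8 m[M→φ7] = [26, 15, 4]
r8 m[E→φ3] = [2, 6, 1]
r8 m[E→φ5] = [17, 14, 10]
r8 m[N→φ0] = [0, 0, 0]
r8 m[Q→φ1] = [10, 12, 4]
r8 m[Q→φ2] = [21, 18, 10]
r8 m[Q→φ3] = [17, 17, 9]
r8 m[Q→φ6] = [18, 10, 10]
r8 m[S→φ2] = [0, 0, 0]
r8 m[C→φ4] = [0, 0, 0]
r8 m[H→φ5] = [0, 0, 0]
fixed point reached at round 8
b[C] = ⊗ incoming = [15, 11, 15]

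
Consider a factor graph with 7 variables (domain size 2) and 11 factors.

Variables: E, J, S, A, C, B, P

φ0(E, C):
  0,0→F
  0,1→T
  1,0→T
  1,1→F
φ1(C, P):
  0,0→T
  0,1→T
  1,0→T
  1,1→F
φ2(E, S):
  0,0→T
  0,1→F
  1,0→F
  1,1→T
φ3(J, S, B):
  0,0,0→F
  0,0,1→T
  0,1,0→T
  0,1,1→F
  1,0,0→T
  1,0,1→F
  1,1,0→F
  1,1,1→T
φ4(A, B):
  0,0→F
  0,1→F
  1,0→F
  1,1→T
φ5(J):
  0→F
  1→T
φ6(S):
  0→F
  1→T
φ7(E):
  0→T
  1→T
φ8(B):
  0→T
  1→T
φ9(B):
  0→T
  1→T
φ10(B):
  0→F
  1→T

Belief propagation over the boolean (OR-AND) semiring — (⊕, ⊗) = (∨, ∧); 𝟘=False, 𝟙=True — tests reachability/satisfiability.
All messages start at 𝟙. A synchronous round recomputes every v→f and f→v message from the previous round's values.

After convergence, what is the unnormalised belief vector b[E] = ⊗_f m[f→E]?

init: all messages = 𝟙 over 2 values
r1 m[φ0→E] = [T, T]
r1 m[φ0→C] = [T, T]
r1 m[φ1→C] = [T, T]
r1 m[φ1→P] = [T, T]
r1 m[φ2→E] = [T, T]
r1 m[φ2→S] = [T, T]
r1 m[φ3→J] = [T, T]
r1 m[φ3→S] = [T, T]
r1 m[φ3→B] = [T, T]
r1 m[φ4→A] = [F, T]
r1 m[φ4→B] = [F, T]
r1 m[φ5→J] = [F, T]
r1 m[φ6→S] = [F, T]
r1 m[φ7→E] = [T, T]
r1 m[φ8→B] = [T, T]
r1 m[φ9→B] = [T, T]
r1 m[φ10→B] = [F, T]
r1 m[E→φ0] = [T, T]
r1 m[E→φ2] = [T, T]
r1 m[E→φ7] = [T, T]
r1 m[J→φ3] = [T, T]
r1 m[J→φ5] = [T, T]
r1 m[S→φ2] = [T, T]
r1 m[S→φ3] = [T, T]
r1 m[S→φ6] = [T, T]
r1 m[A→φ4] = [T, T]
r1 m[C→φ0] = [T, T]
r1 m[C→φ1] = [T, T]
r1 m[B→φ3] = [T, T]
r1 m[B→φ4] = [T, T]
r1 m[B→φ8] = [T, T]
r1 m[B→φ9] = [T, T]
r1 m[B→φ10] = [T, T]
r1 m[P→φ1] = [T, T]
r2 m[φ0→E] = [T, T]
r2 m[φ0→C] = [T, T]
r2 m[φ1→C] = [T, T]
r2 m[φ1→P] = [T, T]
r2 m[φ2→E] = [T, T]
r2 m[φ2→S] = [T, T]
r2 m[φ3→J] = [T, T]
r2 m[φ3→S] = [T, T]
r2 m[φ3→B] = [T, T]
r2 m[φ4→A] = [F, T]
r2 m[φ4→B] = [F, T]
r2 m[φ5→J] = [F, T]
r2 m[φ6→S] = [F, T]
r2 m[φ7→E] = [T, T]
r2 m[φ8→B] = [T, T]
r2 m[φ9→B] = [T, T]
r2 m[φ10→B] = [F, T]
r2 m[E→φ0] = [T, T]
r2 m[E→φ2] = [T, T]
r2 m[E→φ7] = [T, T]
r2 m[J→φ3] = [F, T]
r2 m[J→φ5] = [T, T]
r2 m[S→φ2] = [F, T]
r2 m[S→φ3] = [F, T]
r2 m[S→φ6] = [T, T]
r2 m[A→φ4] = [T, T]
r2 m[C→φ0] = [T, T]
r2 m[C→φ1] = [T, T]
r2 m[B→φ3] = [F, T]
r2 m[B→φ4] = [F, T]
r2 m[B→φ8] = [F, T]
r2 m[B→φ9] = [F, T]
r2 m[B→φ10] = [F, T]
r2 m[P→φ1] = [T, T]
r3 m[φ0→E] = [T, T]
r3 m[φ0→C] = [T, T]
r3 m[φ1→C] = [T, T]
r3 m[φ1→P] = [T, T]
r3 m[φ2→E] = [F, T]
r3 m[φ2→S] = [T, T]
r3 m[φ3→J] = [F, T]
r3 m[φ3→S] = [F, T]
r3 m[φ3→B] = [F, T]
r3 m[φ4→A] = [F, T]
r3 m[φ4→B] = [F, T]
r3 m[φ5→J] = [F, T]
r3 m[φ6→S] = [F, T]
r3 m[φ7→E] = [T, T]
r3 m[φ8→B] = [T, T]
r3 m[φ9→B] = [T, T]
r3 m[φ10→B] = [F, T]
r3 m[E→φ0] = [T, T]
r3 m[E→φ2] = [T, T]
r3 m[E→φ7] = [T, T]
r3 m[J→φ3] = [F, T]
r3 m[J→φ5] = [T, T]
r3 m[S→φ2] = [F, T]
r3 m[S→φ3] = [F, T]
r3 m[S→φ6] = [T, T]
r3 m[A→φ4] = [T, T]
r3 m[C→φ0] = [T, T]
r3 m[C→φ1] = [T, T]
r3 m[B→φ3] = [F, T]
r3 m[B→φ4] = [F, T]
r3 m[B→φ8] = [F, T]
r3 m[B→φ9] = [F, T]
r3 m[B→φ10] = [F, T]
r3 m[P→φ1] = [T, T]
r4 m[φ0→E] = [T, T]
r4 m[φ0→C] = [T, T]
r4 m[φ1→C] = [T, T]
r4 m[φ1→P] = [T, T]
r4 m[φ2→E] = [F, T]
r4 m[φ2→S] = [T, T]
r4 m[φ3→J] = [F, T]
r4 m[φ3→S] = [F, T]
r4 m[φ3→B] = [F, T]
r4 m[φ4→A] = [F, T]
r4 m[φ4→B] = [F, T]
r4 m[φ5→J] = [F, T]
r4 m[φ6→S] = [F, T]
r4 m[φ7→E] = [T, T]
r4 m[φ8→B] = [T, T]
r4 m[φ9→B] = [T, T]
r4 m[φ10→B] = [F, T]
r4 m[E→φ0] = [F, T]
r4 m[E→φ2] = [T, T]
r4 m[E→φ7] = [F, T]
r4 m[J→φ3] = [F, T]
r4 m[J→φ5] = [F, T]
r4 m[S→φ2] = [F, T]
r4 m[S→φ3] = [F, T]
r4 m[S→φ6] = [F, T]
r4 m[A→φ4] = [T, T]
r4 m[C→φ0] = [T, T]
r4 m[C→φ1] = [T, T]
r4 m[B→φ3] = [F, T]
r4 m[B→φ4] = [F, T]
r4 m[B→φ8] = [F, T]
r4 m[B→φ9] = [F, T]
r4 m[B→φ10] = [F, T]
r4 m[P→φ1] = [T, T]
r5 m[φ0→E] = [T, T]
r5 m[φ0→C] = [T, F]
r5 m[φ1→C] = [T, T]
r5 m[φ1→P] = [T, T]
r5 m[φ2→E] = [F, T]
r5 m[φ2→S] = [T, T]
r5 m[φ3→J] = [F, T]
r5 m[φ3→S] = [F, T]
r5 m[φ3→B] = [F, T]
r5 m[φ4→A] = [F, T]
r5 m[φ4→B] = [F, T]
r5 m[φ5→J] = [F, T]
r5 m[φ6→S] = [F, T]
r5 m[φ7→E] = [T, T]
r5 m[φ8→B] = [T, T]
r5 m[φ9→B] = [T, T]
r5 m[φ10→B] = [F, T]
r5 m[E→φ0] = [F, T]
r5 m[E→φ2] = [T, T]
r5 m[E→φ7] = [F, T]
r5 m[J→φ3] = [F, T]
r5 m[J→φ5] = [F, T]
r5 m[S→φ2] = [F, T]
r5 m[S→φ3] = [F, T]
r5 m[S→φ6] = [F, T]
r5 m[A→φ4] = [T, T]
r5 m[C→φ0] = [T, T]
r5 m[C→φ1] = [T, T]
r5 m[B→φ3] = [F, T]
r5 m[B→φ4] = [F, T]
r5 m[B→φ8] = [F, T]
r5 m[B→φ9] = [F, T]
r5 m[B→φ10] = [F, T]
r5 m[P→φ1] = [T, T]
r6 m[φ0→E] = [T, T]
r6 m[φ0→C] = [T, F]
r6 m[φ1→C] = [T, T]
r6 m[φ1→P] = [T, T]
r6 m[φ2→E] = [F, T]
r6 m[φ2→S] = [T, T]
r6 m[φ3→J] = [F, T]
r6 m[φ3→S] = [F, T]
r6 m[φ3→B] = [F, T]
r6 m[φ4→A] = [F, T]
r6 m[φ4→B] = [F, T]
r6 m[φ5→J] = [F, T]
r6 m[φ6→S] = [F, T]
r6 m[φ7→E] = [T, T]
r6 m[φ8→B] = [T, T]
r6 m[φ9→B] = [T, T]
r6 m[φ10→B] = [F, T]
r6 m[E→φ0] = [F, T]
r6 m[E→φ2] = [T, T]
r6 m[E→φ7] = [F, T]
r6 m[J→φ3] = [F, T]
r6 m[J→φ5] = [F, T]
r6 m[S→φ2] = [F, T]
r6 m[S→φ3] = [F, T]
r6 m[S→φ6] = [F, T]
r6 m[A→φ4] = [T, T]
r6 m[C→φ0] = [T, T]
r6 m[C→φ1] = [T, F]
r6 m[B→φ3] = [F, T]
r6 m[B→φ4] = [F, T]
r6 m[B→φ8] = [F, T]
r6 m[B→φ9] = [F, T]
r6 m[B→φ10] = [F, T]
r6 m[P→φ1] = [T, T]
r7 m[φ0→E] = [T, T]
r7 m[φ0→C] = [T, F]
r7 m[φ1→C] = [T, T]
r7 m[φ1→P] = [T, T]
r7 m[φ2→E] = [F, T]
r7 m[φ2→S] = [T, T]
r7 m[φ3→J] = [F, T]
r7 m[φ3→S] = [F, T]
r7 m[φ3→B] = [F, T]
r7 m[φ4→A] = [F, T]
r7 m[φ4→B] = [F, T]
r7 m[φ5→J] = [F, T]
r7 m[φ6→S] = [F, T]
r7 m[φ7→E] = [T, T]
r7 m[φ8→B] = [T, T]
r7 m[φ9→B] = [T, T]
r7 m[φ10→B] = [F, T]
r7 m[E→φ0] = [F, T]
r7 m[E→φ2] = [T, T]
r7 m[E→φ7] = [F, T]
r7 m[J→φ3] = [F, T]
r7 m[J→φ5] = [F, T]
r7 m[S→φ2] = [F, T]
r7 m[S→φ3] = [F, T]
r7 m[S→φ6] = [F, T]
r7 m[A→φ4] = [T, T]
r7 m[C→φ0] = [T, T]
r7 m[C→φ1] = [T, F]
r7 m[B→φ3] = [F, T]
r7 m[B→φ4] = [F, T]
r7 m[B→φ8] = [F, T]
r7 m[B→φ9] = [F, T]
r7 m[B→φ10] = [F, T]
r7 m[P→φ1] = [T, T]
fixed point reached at round 7
b[E] = ⊗ incoming = [F, T]

b[E] = [F, T]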